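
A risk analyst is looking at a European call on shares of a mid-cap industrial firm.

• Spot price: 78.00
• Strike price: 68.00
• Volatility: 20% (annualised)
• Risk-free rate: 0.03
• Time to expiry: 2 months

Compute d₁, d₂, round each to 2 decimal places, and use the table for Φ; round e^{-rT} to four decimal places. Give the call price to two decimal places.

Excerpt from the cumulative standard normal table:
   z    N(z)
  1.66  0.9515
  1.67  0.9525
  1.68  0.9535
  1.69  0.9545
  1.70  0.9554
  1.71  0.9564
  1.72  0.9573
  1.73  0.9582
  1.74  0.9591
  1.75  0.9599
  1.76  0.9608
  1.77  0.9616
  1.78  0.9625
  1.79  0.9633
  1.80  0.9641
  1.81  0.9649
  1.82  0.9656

σ√T = 0.2 × 0.4082 = 0.0816
ln(S/K) + (r + σ²/2)T = ln(78/68) + (0.03 + 0.2²/2)·0.1667 = 0.1372 + 0.0083 = 0.1455
d₁ = 0.1455 / 0.0816 = 1.7824 which rounds to 1.78
d₂ = d₁ − σ√T = 1.7824 − 0.0816 = 1.7008 which rounds to 1.70
exp(−rT) = exp(−0.03·0.1667) = 0.9950
N(d₁) = N(1.78) = 0.9625;  N(d₂) = N(1.70) = 0.9554
C = 78·0.9625 − 68·0.9950·0.9554 = 75.0750 − 64.6424 = 10.4326

10.43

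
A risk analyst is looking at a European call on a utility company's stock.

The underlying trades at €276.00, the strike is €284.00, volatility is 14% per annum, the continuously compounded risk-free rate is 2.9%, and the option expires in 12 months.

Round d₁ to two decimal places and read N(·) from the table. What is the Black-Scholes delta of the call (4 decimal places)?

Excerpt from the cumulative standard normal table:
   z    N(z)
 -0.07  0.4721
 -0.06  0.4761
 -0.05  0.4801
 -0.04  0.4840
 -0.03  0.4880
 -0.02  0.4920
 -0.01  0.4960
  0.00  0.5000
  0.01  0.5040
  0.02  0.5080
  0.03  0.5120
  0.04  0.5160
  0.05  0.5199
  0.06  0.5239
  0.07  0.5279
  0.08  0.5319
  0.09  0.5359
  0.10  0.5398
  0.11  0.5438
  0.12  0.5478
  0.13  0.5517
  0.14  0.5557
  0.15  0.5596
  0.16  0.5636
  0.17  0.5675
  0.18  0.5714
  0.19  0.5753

σ√T = 0.14 × 1.0000 = 0.1400
d₁ = [ln(276/284) + (0.029 + ½·0.14²)·1] / (σ√T) = (-0.0286 + 0.0388) / 0.1400 = 0.0730 ≈ 0.07
N(d₁) = N(0.07) = 0.5279
Δ_call = N(d₁) = 0.5279

0.5279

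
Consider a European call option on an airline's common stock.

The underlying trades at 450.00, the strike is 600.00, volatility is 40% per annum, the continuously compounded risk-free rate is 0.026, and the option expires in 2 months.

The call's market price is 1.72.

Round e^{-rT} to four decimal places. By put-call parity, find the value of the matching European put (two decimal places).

exp(−rT) = exp(−0.026·0.1667) = 0.9957
Put-call parity: C − P = S − K·e^(−rT) = 450 − 600·0.9957 = 450 − 597.4200 = -147.4200
P = C − (C − P) = 1.72 − (-147.4200) = 149.1400

149.14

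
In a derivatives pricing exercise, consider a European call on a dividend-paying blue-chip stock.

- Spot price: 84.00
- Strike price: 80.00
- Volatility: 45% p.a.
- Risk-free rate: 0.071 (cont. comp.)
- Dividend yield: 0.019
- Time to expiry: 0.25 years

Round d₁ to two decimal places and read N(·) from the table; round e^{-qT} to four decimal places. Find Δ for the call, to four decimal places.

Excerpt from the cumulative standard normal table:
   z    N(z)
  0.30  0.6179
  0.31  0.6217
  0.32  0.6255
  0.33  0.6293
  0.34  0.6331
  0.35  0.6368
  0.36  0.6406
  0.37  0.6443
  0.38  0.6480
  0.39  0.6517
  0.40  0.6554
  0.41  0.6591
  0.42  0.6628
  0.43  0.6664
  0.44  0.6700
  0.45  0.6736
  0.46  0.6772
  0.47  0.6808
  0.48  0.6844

0.6486

T = 0.25;  σ√T = 0.2250
d₁ = [ln(84/80) + (0.071 − 0.019 + 0.45²/2)·0.25] / 0.2250 = [0.0488 + 0.0383] / 0.2250 = 0.3871 which rounds to 0.39
N(d₁) = N(0.39) = 0.6517
Δ_call = e^(−qT)·N(d₁) = 0.9953·0.6517 = 0.6486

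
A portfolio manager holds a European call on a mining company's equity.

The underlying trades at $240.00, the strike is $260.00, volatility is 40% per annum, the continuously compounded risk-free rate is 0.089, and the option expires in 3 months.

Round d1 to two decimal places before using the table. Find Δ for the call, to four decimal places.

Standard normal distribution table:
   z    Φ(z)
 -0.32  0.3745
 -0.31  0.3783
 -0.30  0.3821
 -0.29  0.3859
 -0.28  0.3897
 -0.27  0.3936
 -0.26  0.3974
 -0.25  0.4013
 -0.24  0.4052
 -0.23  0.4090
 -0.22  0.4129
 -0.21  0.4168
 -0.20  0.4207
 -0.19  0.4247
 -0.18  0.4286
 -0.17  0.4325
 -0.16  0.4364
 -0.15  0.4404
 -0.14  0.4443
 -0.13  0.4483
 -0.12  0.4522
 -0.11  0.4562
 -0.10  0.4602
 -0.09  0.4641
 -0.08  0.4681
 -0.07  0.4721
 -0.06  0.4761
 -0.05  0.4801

σ√T = 0.4 × 0.5000 = 0.2000
d₁ = [ln(240/260) + (0.089 + 0.4²/2)·0.25] / 0.2000 = [-0.0800 + 0.0423] / 0.2000 = -0.1890 which rounds to -0.19
N(d₁) = N(-0.19) = 0.4247
Δ_call = N(d₁) = 0.4247

0.4247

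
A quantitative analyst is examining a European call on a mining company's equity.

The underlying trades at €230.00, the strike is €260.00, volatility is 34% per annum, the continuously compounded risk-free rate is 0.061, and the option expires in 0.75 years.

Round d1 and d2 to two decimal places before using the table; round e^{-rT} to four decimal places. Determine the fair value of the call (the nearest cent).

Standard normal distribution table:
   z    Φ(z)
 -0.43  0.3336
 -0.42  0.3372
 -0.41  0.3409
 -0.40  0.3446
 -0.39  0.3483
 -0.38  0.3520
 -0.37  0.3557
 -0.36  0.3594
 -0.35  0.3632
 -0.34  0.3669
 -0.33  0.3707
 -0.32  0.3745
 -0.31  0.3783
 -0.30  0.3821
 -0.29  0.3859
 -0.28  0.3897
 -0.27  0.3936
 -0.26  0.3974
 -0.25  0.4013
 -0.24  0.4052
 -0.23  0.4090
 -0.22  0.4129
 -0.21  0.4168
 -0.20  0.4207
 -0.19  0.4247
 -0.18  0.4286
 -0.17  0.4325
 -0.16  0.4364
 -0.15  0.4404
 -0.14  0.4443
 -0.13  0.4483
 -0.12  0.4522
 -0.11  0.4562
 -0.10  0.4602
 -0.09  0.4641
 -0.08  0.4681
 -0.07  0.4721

σ√T = 0.34·√0.75 = 0.2944
d₁ = [ln(230/260) + (0.061 + ½·0.34²)·0.75] / (σ√T) = (-0.1226 + 0.0891) / 0.2944 = -0.1138 ⇒ -0.11
d₂ = -0.1138 − 0.2944 = -0.4082 ⇒ -0.41
exp(−rT) = exp(−0.061·0.75) = 0.9553
C = 230·N(-0.11) − 260·0.9553·N(-0.41) = 230·0.4562 − 260·0.9553·0.3409 = 104.9260 − 84.6721 = 20.2539

€20.25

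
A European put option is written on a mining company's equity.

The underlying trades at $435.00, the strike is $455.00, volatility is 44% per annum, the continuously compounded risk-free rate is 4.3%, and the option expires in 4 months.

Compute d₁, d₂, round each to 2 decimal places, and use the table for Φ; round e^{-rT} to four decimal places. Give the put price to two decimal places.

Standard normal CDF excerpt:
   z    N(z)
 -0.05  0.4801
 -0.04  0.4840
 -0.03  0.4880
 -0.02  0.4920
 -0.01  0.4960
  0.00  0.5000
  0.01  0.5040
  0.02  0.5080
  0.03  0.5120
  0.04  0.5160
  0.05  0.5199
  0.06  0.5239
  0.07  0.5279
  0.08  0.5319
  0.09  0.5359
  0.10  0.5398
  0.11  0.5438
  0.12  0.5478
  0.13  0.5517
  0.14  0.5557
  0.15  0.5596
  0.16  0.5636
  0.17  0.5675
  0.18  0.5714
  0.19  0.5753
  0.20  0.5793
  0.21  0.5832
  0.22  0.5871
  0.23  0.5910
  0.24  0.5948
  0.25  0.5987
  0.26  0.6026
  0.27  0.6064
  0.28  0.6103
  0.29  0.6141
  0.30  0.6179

$52.78

σ√T = 0.44·√0.3333 = 0.2540
d₁ = [ln(435/455) + (0.043 + ½·0.44²)·0.3333] / (σ√T) = (-0.0450 + 0.0466) / 0.2540 = 0.0065 ≈ 0.01
d₂ = 0.0065 − 0.2540 = -0.2475 ≈ -0.25
exp(−rT) = exp(−0.043·0.3333) = 0.9858
N(−d₂) = N(0.25) = 0.5987;  N(−d₁) = N(-0.01) = 0.4960
P = 455·0.9858·0.5987 − 435·0.4960 = 268.5403 − 215.7600 = 52.7803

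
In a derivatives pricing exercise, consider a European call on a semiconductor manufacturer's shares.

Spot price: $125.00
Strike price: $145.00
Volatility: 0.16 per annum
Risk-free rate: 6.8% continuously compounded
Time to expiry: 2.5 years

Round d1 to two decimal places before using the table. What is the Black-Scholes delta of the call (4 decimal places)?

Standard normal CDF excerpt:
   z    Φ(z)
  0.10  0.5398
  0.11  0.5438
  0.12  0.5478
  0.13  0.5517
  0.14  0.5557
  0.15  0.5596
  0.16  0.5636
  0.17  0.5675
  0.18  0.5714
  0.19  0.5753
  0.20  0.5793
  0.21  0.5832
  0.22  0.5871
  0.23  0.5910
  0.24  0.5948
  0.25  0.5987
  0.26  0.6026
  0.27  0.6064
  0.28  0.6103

0.5832

T = 2.5;  σ√T = 0.2530
d₁ = [ln(125/145) + (0.068 + ½·0.16²)·2.5] / (σ√T) = (-0.1484 + 0.2020) / 0.2530 = 0.2118 which rounds to 0.21
N(d₁) = N(0.21) = 0.5832
Δ_call = N(d₁) = 0.5832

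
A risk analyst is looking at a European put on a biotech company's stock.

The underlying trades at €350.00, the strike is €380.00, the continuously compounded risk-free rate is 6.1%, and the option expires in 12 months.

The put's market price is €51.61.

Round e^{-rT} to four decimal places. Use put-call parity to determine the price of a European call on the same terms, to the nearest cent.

exp(−rT) = exp(−0.061·1) = 0.9408
Put-call parity: C − P = S − K·e^(−rT) = 350 − 380·0.9408 = 350 − 357.5040 = -7.5040
C = P + (C − P) = 51.61 + (-7.5040) = 44.1060

€44.11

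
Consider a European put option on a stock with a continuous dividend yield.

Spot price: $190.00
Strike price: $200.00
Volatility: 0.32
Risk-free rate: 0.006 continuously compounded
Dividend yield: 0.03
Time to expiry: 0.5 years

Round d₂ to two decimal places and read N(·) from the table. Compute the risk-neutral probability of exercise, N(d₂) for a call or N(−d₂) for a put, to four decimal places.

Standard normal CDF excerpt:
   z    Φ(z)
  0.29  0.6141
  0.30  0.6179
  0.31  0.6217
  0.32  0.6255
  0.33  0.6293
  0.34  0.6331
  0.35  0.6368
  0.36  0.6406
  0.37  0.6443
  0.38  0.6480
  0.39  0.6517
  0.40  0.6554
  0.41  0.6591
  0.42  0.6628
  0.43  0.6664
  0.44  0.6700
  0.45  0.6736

0.6517

σ√T = 0.32·√0.5 = 0.2263
ln(S/K) + (r − q + σ²/2)T = ln(190/200) + (0.006 − 0.03 + 0.32²/2)·0.5 = -0.0513 + 0.0136 = -0.0377
d₁ = -0.0377 / 0.2263 = -0.1666 which rounds to -0.17
d₂ = d₁ − σ√T = -0.1666 − 0.2263 = -0.3929 which rounds to -0.39
Risk-neutral Pr[S_T < K] = N(−d₂) = N(0.39) = 0.6517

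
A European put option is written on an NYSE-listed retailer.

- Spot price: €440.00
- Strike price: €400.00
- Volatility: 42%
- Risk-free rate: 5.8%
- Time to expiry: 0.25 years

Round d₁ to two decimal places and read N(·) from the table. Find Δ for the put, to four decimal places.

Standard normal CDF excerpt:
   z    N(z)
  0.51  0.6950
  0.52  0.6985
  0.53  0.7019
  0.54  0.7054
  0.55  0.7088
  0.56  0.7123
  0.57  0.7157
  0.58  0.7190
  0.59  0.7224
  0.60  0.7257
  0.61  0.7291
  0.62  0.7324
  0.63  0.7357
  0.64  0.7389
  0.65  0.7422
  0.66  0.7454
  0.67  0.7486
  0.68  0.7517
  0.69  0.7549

-0.2643

σ√T = 0.42 × 0.5000 = 0.2100
d₁ = [ln(440/400) + (0.058 + ½·0.42²)·0.25] / (σ√T) = (0.0953 + 0.0365) / 0.2100 = 0.6279 ≈ 0.63
N(d₁) = N(0.63) = 0.7357
Δ_put = N(d₁) − 1 = 0.7357 − 1 = -0.2643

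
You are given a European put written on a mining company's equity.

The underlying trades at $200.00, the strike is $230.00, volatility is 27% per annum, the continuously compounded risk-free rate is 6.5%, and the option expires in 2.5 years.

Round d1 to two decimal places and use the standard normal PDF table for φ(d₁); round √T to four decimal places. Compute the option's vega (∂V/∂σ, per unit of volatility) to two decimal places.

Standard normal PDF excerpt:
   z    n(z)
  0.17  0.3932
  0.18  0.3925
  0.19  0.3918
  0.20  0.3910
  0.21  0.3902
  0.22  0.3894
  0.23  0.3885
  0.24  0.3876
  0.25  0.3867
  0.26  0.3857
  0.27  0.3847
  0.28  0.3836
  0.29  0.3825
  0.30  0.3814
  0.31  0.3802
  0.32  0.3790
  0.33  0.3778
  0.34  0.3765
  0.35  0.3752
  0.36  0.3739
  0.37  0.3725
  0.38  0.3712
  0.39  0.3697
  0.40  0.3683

121.65

T = 2.5;  σ√T = 0.4269
d₁ = [ln(200/230) + (0.065 + ½·0.27²)·2.5] / (σ√T) = (-0.1398 + 0.2536) / 0.4269 = 0.2667 → 0.27
√T = √2.5 = 1.5811
φ(d₁) = φ(0.27) = 0.3847
vega = S·φ(d₁)·√T = 200·0.3847·1.5811 = 121.6498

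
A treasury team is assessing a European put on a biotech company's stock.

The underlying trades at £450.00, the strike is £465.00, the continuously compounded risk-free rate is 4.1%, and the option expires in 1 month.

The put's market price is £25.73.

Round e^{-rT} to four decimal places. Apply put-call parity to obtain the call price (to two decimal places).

£12.31

e^(−rT) = e^(−0.041·0.08333) = 0.9966
Put-call parity: C − P = S − K·e^(−rT) = 450 − 465·0.9966 = 450 − 463.4190 = -13.4190
C = P + (C − P) = 25.73 + (-13.4190) = 12.3110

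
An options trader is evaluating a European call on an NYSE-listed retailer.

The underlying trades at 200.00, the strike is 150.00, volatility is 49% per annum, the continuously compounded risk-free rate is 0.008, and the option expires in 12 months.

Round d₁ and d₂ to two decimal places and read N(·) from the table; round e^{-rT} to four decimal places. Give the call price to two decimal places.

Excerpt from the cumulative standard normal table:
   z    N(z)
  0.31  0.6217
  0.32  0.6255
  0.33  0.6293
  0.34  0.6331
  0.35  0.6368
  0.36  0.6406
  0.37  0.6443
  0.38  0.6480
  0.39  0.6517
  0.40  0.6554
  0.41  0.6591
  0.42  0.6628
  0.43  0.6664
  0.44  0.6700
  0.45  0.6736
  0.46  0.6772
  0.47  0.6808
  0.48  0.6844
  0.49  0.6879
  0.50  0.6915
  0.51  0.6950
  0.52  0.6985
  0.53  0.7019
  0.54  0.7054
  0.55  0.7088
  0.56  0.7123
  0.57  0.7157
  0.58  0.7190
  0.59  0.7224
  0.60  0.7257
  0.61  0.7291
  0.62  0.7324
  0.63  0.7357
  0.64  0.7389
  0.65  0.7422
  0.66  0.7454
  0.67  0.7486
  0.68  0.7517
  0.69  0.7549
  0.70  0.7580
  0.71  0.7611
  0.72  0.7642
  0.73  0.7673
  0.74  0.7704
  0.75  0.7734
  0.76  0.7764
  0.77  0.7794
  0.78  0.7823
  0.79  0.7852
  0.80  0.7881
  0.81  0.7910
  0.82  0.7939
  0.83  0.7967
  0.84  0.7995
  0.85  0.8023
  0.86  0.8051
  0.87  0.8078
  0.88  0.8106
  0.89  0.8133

T = 1;  σ√T = 0.4900
d₁ = [ln(200/150) + (0.008 + 0.49²/2)·1] / 0.4900 = [0.2877 + 0.1280] / 0.4900 = 0.8484 → 0.85
d₂ = d₁ − σ√T = 0.8484 − 0.4900 = 0.3584 → 0.36
exp(−rT) = exp(−0.008·1) = 0.9920
N(d₁) = N(0.85) = 0.8023;  N(d₂) = N(0.36) = 0.6406
C = 200·0.8023 − 150·0.9920·0.6406 = 160.4600 − 95.3213 = 65.1387

65.14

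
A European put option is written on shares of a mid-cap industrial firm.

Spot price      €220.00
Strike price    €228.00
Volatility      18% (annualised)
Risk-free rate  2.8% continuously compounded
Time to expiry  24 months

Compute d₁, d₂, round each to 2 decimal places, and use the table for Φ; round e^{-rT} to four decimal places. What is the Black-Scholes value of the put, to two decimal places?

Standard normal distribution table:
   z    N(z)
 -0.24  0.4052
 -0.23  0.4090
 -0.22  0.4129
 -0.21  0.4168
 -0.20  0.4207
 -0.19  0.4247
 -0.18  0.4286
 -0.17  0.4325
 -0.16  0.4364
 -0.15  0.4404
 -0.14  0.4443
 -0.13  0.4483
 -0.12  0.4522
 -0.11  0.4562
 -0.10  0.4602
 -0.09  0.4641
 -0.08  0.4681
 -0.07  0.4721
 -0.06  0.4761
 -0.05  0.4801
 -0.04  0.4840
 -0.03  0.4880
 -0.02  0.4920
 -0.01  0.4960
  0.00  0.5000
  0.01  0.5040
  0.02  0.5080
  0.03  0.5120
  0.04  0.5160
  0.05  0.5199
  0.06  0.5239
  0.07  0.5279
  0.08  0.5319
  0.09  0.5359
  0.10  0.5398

€20.38

σ√T = 0.18 × 1.4142 = 0.2546
d₁ = [ln(220/228) + (0.028 + 0.18²/2)·2] / 0.2546 = [-0.0357 + 0.0884] / 0.2546 = 0.2070 → 0.21
d₂ = d₁ − σ√T = 0.2070 − 0.2546 = -0.0476 → -0.05
e^(−rT) = e^(−0.028·2) = 0.9455
P = 228·0.9455·N(0.05) − 220·N(-0.21) = 228·0.9455·0.5199 − 220·0.4168 = 112.0769 − 91.6960 = 20.3809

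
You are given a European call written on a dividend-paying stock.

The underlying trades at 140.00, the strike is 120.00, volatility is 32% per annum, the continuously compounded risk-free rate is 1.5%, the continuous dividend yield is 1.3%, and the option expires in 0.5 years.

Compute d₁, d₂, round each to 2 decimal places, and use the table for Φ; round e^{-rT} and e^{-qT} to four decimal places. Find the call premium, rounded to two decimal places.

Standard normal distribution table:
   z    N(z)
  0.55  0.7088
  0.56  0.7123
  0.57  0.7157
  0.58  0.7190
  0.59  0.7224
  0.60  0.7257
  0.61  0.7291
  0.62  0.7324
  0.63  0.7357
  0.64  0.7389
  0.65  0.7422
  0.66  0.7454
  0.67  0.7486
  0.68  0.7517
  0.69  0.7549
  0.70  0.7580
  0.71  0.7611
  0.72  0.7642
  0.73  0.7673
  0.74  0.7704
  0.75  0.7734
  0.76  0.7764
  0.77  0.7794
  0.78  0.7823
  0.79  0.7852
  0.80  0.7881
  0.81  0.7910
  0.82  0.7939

T = 0.5;  σ√T = 0.2263
d₁ = [ln(140/120) + (0.015 − 0.013 + ½·0.32²)·0.5] / (σ√T) = (0.1542 + 0.0266) / 0.2263 = 0.7988 ⇒ 0.80
d₂ = 0.7988 − 0.2263 = 0.5725 ⇒ 0.57
e^(−qT) = e^(−0.013·0.5) = 0.9935;  e^(−rT) = e^(−0.015·0.5) = 0.9925
N(d₁) = N(0.80) = 0.7881;  N(d₂) = N(0.57) = 0.7157
C = 140·0.9935·0.7881 − 120·0.9925·0.7157 = 109.6168 − 85.2399 = 24.3770

24.38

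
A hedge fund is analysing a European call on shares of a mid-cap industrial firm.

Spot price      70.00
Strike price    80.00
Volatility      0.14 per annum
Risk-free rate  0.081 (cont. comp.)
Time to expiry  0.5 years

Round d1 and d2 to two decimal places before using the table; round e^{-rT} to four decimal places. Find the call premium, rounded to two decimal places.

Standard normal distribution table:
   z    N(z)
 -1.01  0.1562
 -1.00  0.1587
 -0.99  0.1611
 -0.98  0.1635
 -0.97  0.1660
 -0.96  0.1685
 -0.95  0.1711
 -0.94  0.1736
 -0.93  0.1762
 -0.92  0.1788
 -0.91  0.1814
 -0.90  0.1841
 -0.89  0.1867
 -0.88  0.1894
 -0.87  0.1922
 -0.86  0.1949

0.69

T = 0.5;  σ√T = 0.0990
d₁ = [ln(70/80) + (0.081 + ½·0.14²)·0.5] / (σ√T) = (-0.1335 + 0.0454) / 0.0990 = -0.8903 → -0.89
d₂ = -0.8903 − 0.0990 = -0.9893 → -0.99
exp(−rT) = exp(−0.081·0.5) = 0.9603
N(d₁) = N(-0.89) = 0.1867;  N(d₂) = N(-0.99) = 0.1611
C = 70·0.1867 − 80·0.9603·0.1611 = 13.0690 − 12.3763 = 0.6927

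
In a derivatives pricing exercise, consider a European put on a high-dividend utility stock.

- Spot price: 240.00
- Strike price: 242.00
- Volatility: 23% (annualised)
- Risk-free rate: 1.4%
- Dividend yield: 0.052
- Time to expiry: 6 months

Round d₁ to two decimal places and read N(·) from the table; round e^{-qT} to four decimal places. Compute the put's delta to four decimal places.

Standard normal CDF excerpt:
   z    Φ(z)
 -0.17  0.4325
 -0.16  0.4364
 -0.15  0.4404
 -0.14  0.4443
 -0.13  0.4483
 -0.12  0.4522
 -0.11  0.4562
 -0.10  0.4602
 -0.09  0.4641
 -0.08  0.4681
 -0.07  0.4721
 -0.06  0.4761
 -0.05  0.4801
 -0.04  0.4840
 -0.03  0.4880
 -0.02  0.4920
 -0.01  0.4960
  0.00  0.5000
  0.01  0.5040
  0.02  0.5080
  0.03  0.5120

-0.5221

σ√T = 0.23·√0.5 = 0.1626
d₁ = [ln(240/242) + (0.014 − 0.052 + ½·0.23²)·0.5] / (σ√T) = (-0.0083 − 0.0058) / 0.1626 = -0.0865 ≈ -0.09
N(d₁) = N(-0.09) = 0.4641
Δ_put = e^(−qT)·(N(d₁) − 1) = 0.9743·(0.4641 − 1) = -0.5221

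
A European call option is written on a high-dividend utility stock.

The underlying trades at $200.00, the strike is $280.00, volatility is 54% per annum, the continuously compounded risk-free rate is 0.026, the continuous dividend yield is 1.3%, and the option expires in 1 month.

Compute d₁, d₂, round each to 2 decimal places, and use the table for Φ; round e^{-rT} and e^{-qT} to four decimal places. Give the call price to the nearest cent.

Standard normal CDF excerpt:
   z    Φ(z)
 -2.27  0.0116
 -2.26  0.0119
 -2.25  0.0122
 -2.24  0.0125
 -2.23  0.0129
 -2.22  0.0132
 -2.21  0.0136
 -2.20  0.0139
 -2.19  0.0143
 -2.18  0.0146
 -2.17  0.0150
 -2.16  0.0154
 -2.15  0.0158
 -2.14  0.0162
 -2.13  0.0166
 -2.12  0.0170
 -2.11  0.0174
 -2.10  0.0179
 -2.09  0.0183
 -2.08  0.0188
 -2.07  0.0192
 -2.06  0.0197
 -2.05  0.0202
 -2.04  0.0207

T = 0.08333;  σ√T = 0.1559
ln(S/K) + (r − q + σ²/2)T = ln(200/280) + (0.026 − 0.013 + 0.54²/2)·0.08333 = -0.3365 + 0.0132 = -0.3232
d₁ = -0.3232 / 0.1559 = -2.0736 which rounds to -2.07
d₂ = d₁ − σ√T = -2.0736 − 0.1559 = -2.2295 which rounds to -2.23
exp(−qT) = exp(−0.013·0.08333) = 0.9989;  exp(−rT) = exp(−0.026·0.08333) = 0.9978
N(d₁) = N(-2.07) = 0.0192;  N(d₂) = N(-2.23) = 0.0129
C = 200·0.9989·0.0192 − 280·0.9978·0.0129 = 3.8358 − 3.6041 = 0.2317

$0.23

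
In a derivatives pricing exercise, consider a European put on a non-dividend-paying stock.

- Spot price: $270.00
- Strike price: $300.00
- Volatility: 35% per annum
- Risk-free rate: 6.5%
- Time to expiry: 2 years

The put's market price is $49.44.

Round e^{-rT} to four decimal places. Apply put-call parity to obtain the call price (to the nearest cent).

exp(−rT) = exp(−0.065·2) = 0.8781
Put-call parity: C − P = S − K·e^(−rT) = 270 − 300·0.8781 = 270 − 263.4300 = 6.5700
C = P + (C − P) = 49.44 + (6.5700) = 56.0100

$56.01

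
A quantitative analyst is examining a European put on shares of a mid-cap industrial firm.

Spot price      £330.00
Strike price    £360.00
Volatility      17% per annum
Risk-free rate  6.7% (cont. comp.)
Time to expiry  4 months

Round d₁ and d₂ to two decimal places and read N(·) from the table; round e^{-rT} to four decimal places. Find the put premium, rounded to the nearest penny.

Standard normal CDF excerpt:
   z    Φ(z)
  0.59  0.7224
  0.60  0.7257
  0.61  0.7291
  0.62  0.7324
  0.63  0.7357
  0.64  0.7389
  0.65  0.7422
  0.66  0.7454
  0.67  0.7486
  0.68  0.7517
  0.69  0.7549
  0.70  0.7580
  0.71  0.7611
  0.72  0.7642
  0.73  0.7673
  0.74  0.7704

σ√T = 0.17·√0.3333 = 0.0981
d₁ = [ln(330/360) + (0.067 + 0.17²/2)·0.3333] / 0.0981 = [-0.0870 + 0.0272] / 0.0981 = -0.6099 → -0.61
d₂ = d₁ − σ√T = -0.6099 − 0.0981 = -0.7080 → -0.71
exp(−rT) = exp(−0.067·0.3333) = 0.9779
P = 360·0.9779·N(0.71) − 330·N(0.61) = 360·0.9779·0.7611 − 330·0.7291 = 267.9407 − 240.6030 = 27.3377

£27.34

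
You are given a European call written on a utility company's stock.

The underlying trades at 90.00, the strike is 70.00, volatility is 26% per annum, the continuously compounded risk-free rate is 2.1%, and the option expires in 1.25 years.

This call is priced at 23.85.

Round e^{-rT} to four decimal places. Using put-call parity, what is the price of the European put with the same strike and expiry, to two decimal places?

2.04

e^(−rT) = e^(−0.021·1.25) = 0.9741
Put-call parity: C − P = S − K·e^(−rT) = 90 − 70·0.9741 = 90 − 68.1870 = 21.8130
P = C − (C − P) = 23.85 − (21.8130) = 2.0370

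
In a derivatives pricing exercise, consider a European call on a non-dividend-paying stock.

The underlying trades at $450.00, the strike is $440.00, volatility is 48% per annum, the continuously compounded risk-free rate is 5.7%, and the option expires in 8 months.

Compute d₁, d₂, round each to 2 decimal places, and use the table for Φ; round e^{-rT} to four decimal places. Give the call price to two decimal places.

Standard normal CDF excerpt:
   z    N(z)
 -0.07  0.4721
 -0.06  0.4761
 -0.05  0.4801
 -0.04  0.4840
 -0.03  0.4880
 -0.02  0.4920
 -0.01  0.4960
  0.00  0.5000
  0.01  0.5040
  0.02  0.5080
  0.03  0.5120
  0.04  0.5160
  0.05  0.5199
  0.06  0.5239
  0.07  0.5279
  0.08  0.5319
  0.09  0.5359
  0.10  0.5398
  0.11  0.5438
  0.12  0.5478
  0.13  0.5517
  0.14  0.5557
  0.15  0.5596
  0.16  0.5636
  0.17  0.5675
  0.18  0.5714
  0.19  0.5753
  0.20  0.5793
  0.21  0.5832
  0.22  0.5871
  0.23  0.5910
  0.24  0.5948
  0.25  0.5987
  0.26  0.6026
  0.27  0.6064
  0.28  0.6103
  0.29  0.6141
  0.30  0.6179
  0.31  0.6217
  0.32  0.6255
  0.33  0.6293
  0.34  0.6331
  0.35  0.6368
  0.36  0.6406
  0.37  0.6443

$81.54

σ√T = 0.48 × 0.8165 = 0.3919
ln(S/K) + (r + σ²/2)T = ln(450/440) + (0.057 + 0.48²/2)·0.6667 = 0.0225 + 0.1148 = 0.1373
d₁ = 0.1373 / 0.3919 = 0.3503 ≈ 0.35
d₂ = d₁ − σ√T = 0.3503 − 0.3919 = -0.0417 ≈ -0.04
exp(−rT) = exp(−0.057·0.6667) = 0.9627
N(d₁) = N(0.35) = 0.6368;  N(d₂) = N(-0.04) = 0.4840
C = 450·0.6368 − 440·0.9627·0.4840 = 286.5600 − 205.0166 = 81.5434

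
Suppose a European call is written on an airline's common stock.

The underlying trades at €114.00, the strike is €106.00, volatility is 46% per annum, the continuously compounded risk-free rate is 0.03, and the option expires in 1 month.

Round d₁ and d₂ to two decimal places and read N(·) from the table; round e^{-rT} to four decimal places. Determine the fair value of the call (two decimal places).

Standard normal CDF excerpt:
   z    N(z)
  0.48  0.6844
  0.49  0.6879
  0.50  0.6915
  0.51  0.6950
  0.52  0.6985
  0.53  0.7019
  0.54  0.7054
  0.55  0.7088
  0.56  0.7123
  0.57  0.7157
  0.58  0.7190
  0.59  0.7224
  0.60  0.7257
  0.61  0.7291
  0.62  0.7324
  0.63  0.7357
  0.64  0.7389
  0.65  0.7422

σ√T = 0.46·√0.08333 = 0.1328
ln(S/K) + (r + σ²/2)T = ln(114/106) + (0.03 + 0.46²/2)·0.08333 = 0.0728 + 0.0113 = 0.0841
d₁ = 0.0841 / 0.1328 = 0.6331 ≈ 0.63
d₂ = d₁ − σ√T = 0.6331 − 0.1328 = 0.5004 ≈ 0.50
e^(−rT) = e^(−0.03·0.08333) = 0.9975
C = 114·N(0.63) − 106·0.9975·N(0.50) = 114·0.7357 − 106·0.9975·0.6915 = 83.8698 − 73.1158 = 10.7540

€10.75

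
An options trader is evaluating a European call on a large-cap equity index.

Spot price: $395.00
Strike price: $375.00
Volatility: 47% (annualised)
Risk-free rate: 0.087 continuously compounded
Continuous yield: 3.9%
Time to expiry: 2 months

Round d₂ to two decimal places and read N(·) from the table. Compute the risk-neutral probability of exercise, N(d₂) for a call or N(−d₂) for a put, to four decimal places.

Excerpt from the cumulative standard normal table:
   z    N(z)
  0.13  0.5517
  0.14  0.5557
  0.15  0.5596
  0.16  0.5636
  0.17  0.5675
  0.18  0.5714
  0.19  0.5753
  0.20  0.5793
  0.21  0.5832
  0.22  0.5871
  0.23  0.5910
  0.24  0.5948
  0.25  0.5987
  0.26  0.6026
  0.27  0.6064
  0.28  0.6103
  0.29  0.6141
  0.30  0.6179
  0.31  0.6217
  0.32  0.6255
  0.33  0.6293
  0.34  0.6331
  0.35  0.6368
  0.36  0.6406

0.5871

σ√T = 0.47·√0.1667 = 0.1919
d₁ = [ln(395/375) + (0.087 − 0.039 + ½·0.47²)·0.1667] / (σ√T) = (0.0520 + 0.0264) / 0.1919 = 0.4084 ⇒ 0.41
d₂ = 0.4084 − 0.1919 = 0.2166 ⇒ 0.22
Pr(exercise) under Q = N(d₂) = 0.5871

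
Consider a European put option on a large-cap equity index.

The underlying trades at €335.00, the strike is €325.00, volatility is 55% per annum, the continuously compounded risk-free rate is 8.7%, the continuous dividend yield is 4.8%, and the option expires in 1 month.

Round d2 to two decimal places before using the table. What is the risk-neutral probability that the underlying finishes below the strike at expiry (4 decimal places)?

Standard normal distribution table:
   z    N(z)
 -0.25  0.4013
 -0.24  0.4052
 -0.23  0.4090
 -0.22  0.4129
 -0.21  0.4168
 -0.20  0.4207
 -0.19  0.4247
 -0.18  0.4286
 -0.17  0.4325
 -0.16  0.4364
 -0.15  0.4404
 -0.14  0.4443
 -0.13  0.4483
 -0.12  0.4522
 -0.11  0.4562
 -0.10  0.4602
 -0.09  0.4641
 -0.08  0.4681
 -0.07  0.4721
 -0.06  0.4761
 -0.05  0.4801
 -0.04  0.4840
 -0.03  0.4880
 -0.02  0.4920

T = 0.08333;  σ√T = 0.1588
ln(S/K) + (r − q + σ²/2)T = ln(335/325) + (0.087 − 0.048 + 0.55²/2)·0.08333 = 0.0303 + 0.0159 = 0.0462
d₁ = 0.0462 / 0.1588 = 0.2907 ≈ 0.29
d₂ = d₁ − σ√T = 0.2907 − 0.1588 = 0.1320 ≈ 0.13
Risk-neutral Pr[S_T < K] = N(−d₂) = N(-0.13) = 0.4483

0.4483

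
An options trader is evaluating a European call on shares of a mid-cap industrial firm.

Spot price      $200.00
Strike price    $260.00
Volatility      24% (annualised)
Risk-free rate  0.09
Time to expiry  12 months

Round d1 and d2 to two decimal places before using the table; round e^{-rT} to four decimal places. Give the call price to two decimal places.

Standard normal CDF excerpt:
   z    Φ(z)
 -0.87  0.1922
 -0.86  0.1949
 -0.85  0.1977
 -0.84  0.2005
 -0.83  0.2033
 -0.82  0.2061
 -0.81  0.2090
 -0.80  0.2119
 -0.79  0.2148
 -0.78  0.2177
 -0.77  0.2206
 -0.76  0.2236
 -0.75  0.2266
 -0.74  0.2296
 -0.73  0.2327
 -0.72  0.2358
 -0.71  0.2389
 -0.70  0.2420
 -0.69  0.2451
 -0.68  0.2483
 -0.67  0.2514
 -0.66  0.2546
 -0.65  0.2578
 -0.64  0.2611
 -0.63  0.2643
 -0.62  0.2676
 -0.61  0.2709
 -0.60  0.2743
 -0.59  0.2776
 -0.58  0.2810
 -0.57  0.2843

σ√T = 0.24·√1 = 0.2400
ln(S/K) + (r + σ²/2)T = ln(200/260) + (0.09 + 0.24²/2)·1 = -0.2624 + 0.1188 = -0.1436
d₁ = -0.1436 / 0.2400 = -0.5982 which rounds to -0.60
d₂ = d₁ − σ√T = -0.5982 − 0.2400 = -0.8382 which rounds to -0.84
exp(−rT) = exp(−0.09·1) = 0.9139
N(d₁) = N(-0.60) = 0.2743;  N(d₂) = N(-0.84) = 0.2005
C = 200·0.2743 − 260·0.9139·0.2005 = 54.8600 − 47.6416 = 7.2184

$7.22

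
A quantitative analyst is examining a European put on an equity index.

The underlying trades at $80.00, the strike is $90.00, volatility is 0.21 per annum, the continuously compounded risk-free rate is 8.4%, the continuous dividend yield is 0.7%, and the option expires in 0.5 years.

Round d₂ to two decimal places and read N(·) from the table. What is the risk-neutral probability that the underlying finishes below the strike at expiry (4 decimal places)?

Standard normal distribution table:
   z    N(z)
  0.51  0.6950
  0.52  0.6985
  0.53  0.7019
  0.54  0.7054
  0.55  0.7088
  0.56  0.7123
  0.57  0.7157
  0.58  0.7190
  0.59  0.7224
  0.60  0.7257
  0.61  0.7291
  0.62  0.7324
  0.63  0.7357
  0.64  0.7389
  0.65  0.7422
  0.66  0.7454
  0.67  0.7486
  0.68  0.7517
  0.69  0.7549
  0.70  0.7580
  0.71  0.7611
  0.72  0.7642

T = 0.5;  σ√T = 0.1485
d₁ = [ln(80/90) + (0.084 − 0.007 + 0.21²/2)·0.5] / 0.1485 = [-0.1178 + 0.0495] / 0.1485 = -0.4597 which rounds to -0.46
d₂ = d₁ − σ√T = -0.4597 − 0.1485 = -0.6082 which rounds to -0.61
Pr(exercise) under Q = N(−d₂) = N(0.61) = 0.7291

0.7291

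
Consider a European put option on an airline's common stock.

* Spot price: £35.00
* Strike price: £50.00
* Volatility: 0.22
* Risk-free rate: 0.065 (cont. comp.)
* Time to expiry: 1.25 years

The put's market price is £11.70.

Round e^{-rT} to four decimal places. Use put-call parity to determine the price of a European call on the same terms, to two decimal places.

exp(−rT) = exp(−0.065·1.25) = 0.9220
Put-call parity: C − P = S − K·e^(−rT) = 35 − 50·0.9220 = 35 − 46.1000 = -11.1000
C = P + (C − P) = 11.70 + (-11.1000) = 0.6000

£0.60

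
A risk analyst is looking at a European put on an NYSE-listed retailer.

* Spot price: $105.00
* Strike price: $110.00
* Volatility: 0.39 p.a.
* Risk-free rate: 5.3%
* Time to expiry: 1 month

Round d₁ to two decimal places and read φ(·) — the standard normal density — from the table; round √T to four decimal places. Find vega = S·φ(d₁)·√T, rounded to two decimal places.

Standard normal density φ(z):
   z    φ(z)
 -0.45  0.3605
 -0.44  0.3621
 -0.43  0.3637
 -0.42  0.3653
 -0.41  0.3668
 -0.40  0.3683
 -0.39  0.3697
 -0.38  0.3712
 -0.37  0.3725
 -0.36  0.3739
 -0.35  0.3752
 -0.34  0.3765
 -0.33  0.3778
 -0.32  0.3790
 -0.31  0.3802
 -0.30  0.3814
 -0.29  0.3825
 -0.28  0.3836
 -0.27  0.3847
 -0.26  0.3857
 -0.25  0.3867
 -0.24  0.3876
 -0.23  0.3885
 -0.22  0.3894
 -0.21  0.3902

σ√T = 0.39·√0.08333 = 0.1126
d₁ = [ln(105/110) + (0.053 + 0.39²/2)·0.08333] / 0.1126 = [-0.0465 + 0.0108] / 0.1126 = -0.3177 ⇒ -0.32
√T = √0.08333 = 0.2887
φ(d₁) = φ(-0.32) = 0.3790
vega = S·φ(d₁)·√T = 105·0.3790·0.2887 = 11.4888

11.49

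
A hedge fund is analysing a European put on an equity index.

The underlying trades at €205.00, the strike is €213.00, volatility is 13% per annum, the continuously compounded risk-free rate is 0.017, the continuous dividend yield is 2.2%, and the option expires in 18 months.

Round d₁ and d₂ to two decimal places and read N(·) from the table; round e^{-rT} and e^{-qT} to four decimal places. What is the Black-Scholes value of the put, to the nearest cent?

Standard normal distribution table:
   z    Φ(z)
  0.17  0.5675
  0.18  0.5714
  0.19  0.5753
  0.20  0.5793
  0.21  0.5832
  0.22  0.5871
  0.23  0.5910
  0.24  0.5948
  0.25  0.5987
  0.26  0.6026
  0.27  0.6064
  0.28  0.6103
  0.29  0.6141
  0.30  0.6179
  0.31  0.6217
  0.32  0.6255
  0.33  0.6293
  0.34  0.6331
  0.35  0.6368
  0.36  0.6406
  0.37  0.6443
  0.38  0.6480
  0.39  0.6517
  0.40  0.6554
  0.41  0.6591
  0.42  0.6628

σ√T = 0.13·√1.5 = 0.1592
d₁ = [ln(205/213) + (0.017 − 0.022 + ½·0.13²)·1.5] / (σ√T) = (-0.0383 + 0.0052) / 0.1592 = -0.2079 → -0.21
d₂ = -0.2079 − 0.1592 = -0.3672 → -0.37
exp(−qT) = exp(−0.022·1.5) = 0.9675;  exp(−rT) = exp(−0.017·1.5) = 0.9748
N(−d₂) = N(0.37) = 0.6443;  N(−d₁) = N(0.21) = 0.5832
P = 213·0.9748·0.6443 − 205·0.9675·0.5832 = 133.7776 − 115.6704 = 18.1071

€18.11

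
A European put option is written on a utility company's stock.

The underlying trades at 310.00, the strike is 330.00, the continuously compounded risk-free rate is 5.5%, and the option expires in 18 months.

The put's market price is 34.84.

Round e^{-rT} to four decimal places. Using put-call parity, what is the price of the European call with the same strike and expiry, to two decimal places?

40.98

exp(−rT) = exp(−0.055·1.5) = 0.9208
Put-call parity: C − P = S − K·e^(−rT) = 310 − 330·0.9208 = 310 − 303.8640 = 6.1360
C = P + (C − P) = 34.84 + (6.1360) = 40.9760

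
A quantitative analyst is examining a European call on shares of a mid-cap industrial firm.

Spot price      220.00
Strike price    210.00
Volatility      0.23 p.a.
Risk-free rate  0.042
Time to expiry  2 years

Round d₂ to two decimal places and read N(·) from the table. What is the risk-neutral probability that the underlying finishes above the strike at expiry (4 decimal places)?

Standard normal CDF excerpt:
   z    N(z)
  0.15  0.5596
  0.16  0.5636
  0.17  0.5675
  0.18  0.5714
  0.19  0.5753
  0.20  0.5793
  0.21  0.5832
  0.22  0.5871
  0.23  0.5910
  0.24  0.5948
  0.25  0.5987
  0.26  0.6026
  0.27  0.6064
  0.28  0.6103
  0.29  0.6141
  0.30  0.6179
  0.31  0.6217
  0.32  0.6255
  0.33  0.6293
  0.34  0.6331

0.5948

σ√T = 0.23·√2 = 0.3253
d₁ = [ln(220/210) + (0.042 + 0.23²/2)·2] / 0.3253 = [0.0465 + 0.1369] / 0.3253 = 0.5639 → 0.56
d₂ = d₁ − σ√T = 0.5639 − 0.3253 = 0.2386 → 0.24
Pr(exercise) under Q = N(d₂) = 0.5948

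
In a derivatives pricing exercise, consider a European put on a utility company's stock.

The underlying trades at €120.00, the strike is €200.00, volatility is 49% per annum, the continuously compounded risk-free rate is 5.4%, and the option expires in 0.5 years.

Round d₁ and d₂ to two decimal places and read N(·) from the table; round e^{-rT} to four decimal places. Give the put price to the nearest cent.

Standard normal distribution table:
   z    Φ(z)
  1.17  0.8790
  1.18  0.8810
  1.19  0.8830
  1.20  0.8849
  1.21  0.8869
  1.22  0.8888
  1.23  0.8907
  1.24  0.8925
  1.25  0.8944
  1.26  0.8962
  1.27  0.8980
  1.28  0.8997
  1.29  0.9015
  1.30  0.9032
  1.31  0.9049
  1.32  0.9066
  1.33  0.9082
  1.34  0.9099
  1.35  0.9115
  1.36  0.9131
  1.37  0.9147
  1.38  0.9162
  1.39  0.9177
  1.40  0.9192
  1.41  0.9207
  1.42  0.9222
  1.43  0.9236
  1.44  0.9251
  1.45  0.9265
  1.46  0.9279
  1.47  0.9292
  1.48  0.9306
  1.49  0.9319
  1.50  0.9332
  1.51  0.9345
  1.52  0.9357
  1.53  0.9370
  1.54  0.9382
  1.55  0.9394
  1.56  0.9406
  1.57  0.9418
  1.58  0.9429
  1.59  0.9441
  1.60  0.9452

T = 0.5;  σ√T = 0.3465
d₁ = [ln(120/200) + (0.054 + ½·0.49²)·0.5] / (σ√T) = (-0.5108 + 0.0870) / 0.3465 = -1.2232 ⇒ -1.22
d₂ = -1.2232 − 0.3465 = -1.5696 ⇒ -1.57
exp(−rT) = exp(−0.054·0.5) = 0.9734
N(−d₂) = N(1.57) = 0.9418;  N(−d₁) = N(1.22) = 0.8888
P = 200·0.9734·0.9418 − 120·0.8888 = 183.3496 − 106.6560 = 76.6936

€76.69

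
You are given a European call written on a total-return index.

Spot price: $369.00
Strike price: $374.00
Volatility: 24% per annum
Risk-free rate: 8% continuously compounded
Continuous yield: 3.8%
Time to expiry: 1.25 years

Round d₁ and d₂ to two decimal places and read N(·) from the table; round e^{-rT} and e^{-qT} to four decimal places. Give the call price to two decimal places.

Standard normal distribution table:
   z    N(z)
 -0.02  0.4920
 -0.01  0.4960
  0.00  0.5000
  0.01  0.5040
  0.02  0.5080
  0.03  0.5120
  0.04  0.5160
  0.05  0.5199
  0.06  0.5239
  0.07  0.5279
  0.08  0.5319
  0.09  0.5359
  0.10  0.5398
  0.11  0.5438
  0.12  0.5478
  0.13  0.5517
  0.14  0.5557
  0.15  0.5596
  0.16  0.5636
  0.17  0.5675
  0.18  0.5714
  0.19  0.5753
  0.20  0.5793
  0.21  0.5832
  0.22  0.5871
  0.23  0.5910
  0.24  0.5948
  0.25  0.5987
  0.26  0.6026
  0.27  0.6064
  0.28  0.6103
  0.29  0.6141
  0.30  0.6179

$44.20

T = 1.25;  σ√T = 0.2683
d₁ = [ln(369/374) + (0.08 − 0.038 + 0.24²/2)·1.25] / 0.2683 = [-0.0135 + 0.0885] / 0.2683 = 0.2797 → 0.28
d₂ = d₁ − σ√T = 0.2797 − 0.2683 = 0.0113 → 0.01
exp(−qT) = exp(−0.038·1.25) = 0.9536;  exp(−rT) = exp(−0.08·1.25) = 0.9048
C = 369·0.9536·N(0.28) − 374·0.9048·N(0.01) = 369·0.9536·0.6103 − 374·0.9048·0.5040 = 214.7514 − 170.5512 = 44.2002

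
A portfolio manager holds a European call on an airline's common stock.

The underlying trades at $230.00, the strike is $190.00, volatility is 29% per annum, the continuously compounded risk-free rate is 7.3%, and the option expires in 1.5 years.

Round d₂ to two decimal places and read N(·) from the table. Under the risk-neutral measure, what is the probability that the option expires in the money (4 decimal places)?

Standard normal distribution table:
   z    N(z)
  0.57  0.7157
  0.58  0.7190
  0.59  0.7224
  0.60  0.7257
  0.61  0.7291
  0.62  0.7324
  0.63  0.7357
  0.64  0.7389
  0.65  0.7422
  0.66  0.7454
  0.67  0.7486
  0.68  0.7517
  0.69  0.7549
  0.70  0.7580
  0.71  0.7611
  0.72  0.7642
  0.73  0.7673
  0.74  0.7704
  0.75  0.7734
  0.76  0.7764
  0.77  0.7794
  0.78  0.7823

σ√T = 0.29 × 1.2247 = 0.3552
ln(S/K) + (r + σ²/2)T = ln(230/190) + (0.073 + 0.29²/2)·1.5 = 0.1911 + 0.1726 = 0.3636
d₁ = 0.3636 / 0.3552 = 1.0238 ≈ 1.02
d₂ = d₁ − σ√T = 1.0238 − 0.3552 = 0.6686 ≈ 0.67
Risk-neutral Pr[S_T > K] = N(d₂) = N(0.67) = 0.7486

0.7486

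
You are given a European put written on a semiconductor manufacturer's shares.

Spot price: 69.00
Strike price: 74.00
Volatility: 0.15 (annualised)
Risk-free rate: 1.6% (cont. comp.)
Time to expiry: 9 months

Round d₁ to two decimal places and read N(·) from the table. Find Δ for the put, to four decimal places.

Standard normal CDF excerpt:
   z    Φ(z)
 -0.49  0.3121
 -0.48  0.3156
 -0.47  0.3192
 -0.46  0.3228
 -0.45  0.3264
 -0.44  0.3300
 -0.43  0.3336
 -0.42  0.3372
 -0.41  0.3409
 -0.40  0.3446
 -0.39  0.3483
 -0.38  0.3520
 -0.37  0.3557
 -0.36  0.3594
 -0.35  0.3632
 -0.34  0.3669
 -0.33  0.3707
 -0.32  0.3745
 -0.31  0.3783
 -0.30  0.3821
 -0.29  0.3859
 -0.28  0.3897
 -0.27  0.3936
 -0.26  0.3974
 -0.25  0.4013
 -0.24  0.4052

-0.6480

T = 0.75;  σ√T = 0.1299
ln(S/K) + (r + σ²/2)T = ln(69/74) + (0.016 + 0.15²/2)·0.75 = -0.0700 + 0.0204 = -0.0495
d₁ = -0.0495 / 0.1299 = -0.3812 ≈ -0.38
N(d₁) = N(-0.38) = 0.3520
Δ_put = N(d₁) − 1 = 0.3520 − 1 = -0.6480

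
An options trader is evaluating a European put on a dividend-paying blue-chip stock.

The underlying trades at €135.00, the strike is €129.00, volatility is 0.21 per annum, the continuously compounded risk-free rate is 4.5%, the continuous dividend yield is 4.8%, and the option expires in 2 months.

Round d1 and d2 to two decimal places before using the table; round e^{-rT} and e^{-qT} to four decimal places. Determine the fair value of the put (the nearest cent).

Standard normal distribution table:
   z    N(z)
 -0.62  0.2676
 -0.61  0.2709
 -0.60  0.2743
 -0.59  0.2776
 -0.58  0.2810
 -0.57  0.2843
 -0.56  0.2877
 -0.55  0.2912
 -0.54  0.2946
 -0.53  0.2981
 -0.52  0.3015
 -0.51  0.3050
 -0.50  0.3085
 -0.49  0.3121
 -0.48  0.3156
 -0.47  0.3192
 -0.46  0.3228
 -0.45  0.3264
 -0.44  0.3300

σ√T = 0.21·√0.1667 = 0.0857
d₁ = [ln(135/129) + (0.045 − 0.048 + 0.21²/2)·0.1667] / 0.0857 = [0.0455 + 0.0032] / 0.0857 = 0.5673 ≈ 0.57
d₂ = d₁ − σ√T = 0.5673 − 0.0857 = 0.4816 ≈ 0.48
e^(−qT) = e^(−0.048·0.1667) = 0.9920;  e^(−rT) = e^(−0.045·0.1667) = 0.9925
P = 129·0.9925·N(-0.48) − 135·0.9920·N(-0.57) = 129·0.9925·0.3156 − 135·0.9920·0.2843 = 40.4071 − 38.0735 = 2.3336

€2.33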